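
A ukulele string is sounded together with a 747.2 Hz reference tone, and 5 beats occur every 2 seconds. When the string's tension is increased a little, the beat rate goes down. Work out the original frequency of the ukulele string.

Beat frequency = 5/2 = 2.5 Hz.
|f − 747.2| = 2.5, so the ukulele string was at either 744.7 Hz or 749.7 Hz.
Higher tension means higher frequency; the adjustment raises the ukulele string's frequency.
The beat rate fell, so the adjustment moved the ukulele string toward 747.2 Hz — it must have started below the reference.

744.7 Hz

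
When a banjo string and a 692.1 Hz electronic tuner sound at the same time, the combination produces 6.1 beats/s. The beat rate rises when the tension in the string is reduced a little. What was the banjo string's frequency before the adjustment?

686 Hz

|f − 692.1| = 6.1, so the banjo string was at either 686 Hz or 698.2 Hz.
Lower tension means lower frequency; the adjustment lowers the banjo string's frequency.
The beat rate rose, so the adjustment moved the banjo string further from 692.1 Hz — it was already below the reference.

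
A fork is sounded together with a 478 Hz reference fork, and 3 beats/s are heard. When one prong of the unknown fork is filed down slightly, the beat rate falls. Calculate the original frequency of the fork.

475 Hz

|f − 478| = 3, so the fork was at either 475 Hz or 481 Hz.
Filing a prong removes mass and raises the fork's frequency; the adjustment raises the fork's frequency.
The beat rate fell, so the adjustment moved the fork toward 478 Hz — it must have started below the reference.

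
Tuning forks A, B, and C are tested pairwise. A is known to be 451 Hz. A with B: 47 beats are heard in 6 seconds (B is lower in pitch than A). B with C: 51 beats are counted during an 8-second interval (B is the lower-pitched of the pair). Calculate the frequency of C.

449.5417 Hz

A–B: Beat frequency = 47/6 = 7.8333 Hz.
B is below A, so f_B = 451 − 7.8333 = 443.1667 Hz.
B–C: Beat frequency = 51/8 = 6.375 Hz.
C is above B, so f_C = 443.1667 + 6.375 = 449.5417 Hz.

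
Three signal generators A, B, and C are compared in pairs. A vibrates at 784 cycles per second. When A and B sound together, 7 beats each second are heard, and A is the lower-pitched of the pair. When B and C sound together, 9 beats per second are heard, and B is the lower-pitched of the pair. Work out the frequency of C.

800 Hz

B is above A, so f_B = 784 + 7 = 791 Hz.
C is above B, so f_C = 791 + 9 = 800 Hz.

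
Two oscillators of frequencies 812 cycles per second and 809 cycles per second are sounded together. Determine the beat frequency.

The beat frequency equals the magnitude of the frequency difference.
|812 − 809| = 3 Hz.

3 Hz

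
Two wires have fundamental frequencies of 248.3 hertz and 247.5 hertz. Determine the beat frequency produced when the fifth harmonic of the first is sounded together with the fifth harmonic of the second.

Fifth harmonic of the first: 5·248.3 = 1241.5 Hz.
Fifth harmonic of the second: 5·247.5 = 1237.5 Hz.
f_beat = |1241.5 − 1237.5| = 4.0 Hz.

4.0 Hz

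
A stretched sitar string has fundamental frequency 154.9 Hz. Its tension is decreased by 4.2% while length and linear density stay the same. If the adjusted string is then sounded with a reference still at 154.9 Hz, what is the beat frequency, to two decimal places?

For a string, f ∝ √T, so the new frequency is 154.9·√0.958 = 151.6122 Hz.
f_beat = |151.6122 − 154.9| = 3.29 Hz.

3.29 Hz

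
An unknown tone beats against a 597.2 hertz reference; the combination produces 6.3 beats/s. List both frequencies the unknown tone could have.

|f − 597.2| = 6.3, so f = 597.2 ± 6.3.

590.9 Hz or 603.5 Hz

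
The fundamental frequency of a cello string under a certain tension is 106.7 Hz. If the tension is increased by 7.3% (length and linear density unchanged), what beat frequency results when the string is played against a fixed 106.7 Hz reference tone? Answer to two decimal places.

3.83 Hz

For a string, f ∝ √T, so the new frequency is 106.7·√1.073 = 110.5260 Hz.
f_beat = |110.5260 − 106.7| = 3.83 Hz.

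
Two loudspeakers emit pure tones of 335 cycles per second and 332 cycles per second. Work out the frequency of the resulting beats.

3 Hz

f_beat = |f₁ − f₂|.
|335 − 332| = 3 Hz.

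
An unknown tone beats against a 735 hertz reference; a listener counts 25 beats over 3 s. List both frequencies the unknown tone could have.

Beat frequency = 25/3 = 8.3333 Hz.
|f − 735| = 8.3333, so f = 735 ± 8.3333.

726.6667 Hz or 743.3333 Hz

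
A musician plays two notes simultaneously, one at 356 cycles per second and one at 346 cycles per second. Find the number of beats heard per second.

10 Hz

Beats arise from superposition of two nearby frequencies; the beat rate is |f₁ − f₂|.
|356 − 346| = 10 Hz.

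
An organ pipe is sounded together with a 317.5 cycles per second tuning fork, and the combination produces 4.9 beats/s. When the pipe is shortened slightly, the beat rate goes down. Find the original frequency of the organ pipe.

312.6 Hz

|f − 317.5| = 4.9, so the organ pipe was at either 312.6 Hz or 322.4 Hz.
A shorter pipe has a higher fundamental; the adjustment raises the organ pipe's frequency.
The beat rate fell, so the adjustment moved the organ pipe toward 317.5 Hz — it must have started below the reference.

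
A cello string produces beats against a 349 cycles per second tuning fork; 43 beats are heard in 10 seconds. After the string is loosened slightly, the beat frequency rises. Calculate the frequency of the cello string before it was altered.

344.7 Hz

Beat frequency = 43/10 = 4.3 Hz.
|f − 349| = 4.3, so the cello string was at either 344.7 Hz or 353.3 Hz.
Reducing tension lowers a string's frequency; the adjustment lowers the cello string's frequency.
The beat rate rose, so the adjustment moved the cello string further from 349 Hz — it was already below the reference.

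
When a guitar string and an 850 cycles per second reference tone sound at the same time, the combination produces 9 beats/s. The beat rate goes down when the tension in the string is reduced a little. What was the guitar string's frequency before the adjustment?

859 Hz

|f − 850| = 9, so the guitar string was at either 841 Hz or 859 Hz.
Lower tension means lower frequency; the adjustment lowers the guitar string's frequency.
The beat rate fell, so the adjustment moved the guitar string toward 850 Hz — it must have started above the reference.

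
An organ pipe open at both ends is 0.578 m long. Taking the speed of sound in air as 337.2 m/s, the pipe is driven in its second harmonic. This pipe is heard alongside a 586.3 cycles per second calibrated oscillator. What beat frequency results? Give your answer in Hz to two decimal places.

2.91 Hz

Open pipe: f_n = n·v/(2L) = 2·337.2/(2·0.578) = 583.3910 Hz.
f_beat = |583.3910 − 586.3| = 2.91 Hz.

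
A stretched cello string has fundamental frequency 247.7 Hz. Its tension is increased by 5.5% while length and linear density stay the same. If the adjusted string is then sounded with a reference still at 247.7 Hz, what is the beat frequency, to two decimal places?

For a string, f ∝ √T, so the new frequency is 247.7·√1.055 = 254.4206 Hz.
f_beat = |254.4206 − 247.7| = 6.72 Hz.

6.72 Hz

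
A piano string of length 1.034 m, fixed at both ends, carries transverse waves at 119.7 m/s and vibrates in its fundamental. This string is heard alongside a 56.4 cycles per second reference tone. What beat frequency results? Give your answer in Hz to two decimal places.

For a string fixed at both ends, f_n = n·v/(2L) = 1·119.7/(2·1.034) = 57.8820 Hz.
f_beat = |57.8820 − 56.4| = 1.48 Hz.

1.48 Hz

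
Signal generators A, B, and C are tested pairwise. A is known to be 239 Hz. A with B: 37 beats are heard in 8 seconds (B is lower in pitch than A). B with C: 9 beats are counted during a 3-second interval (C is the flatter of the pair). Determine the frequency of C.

A–B: Beat frequency = 37/8 = 4.625 Hz.
B is below A, so f_B = 239 − 4.625 = 234.375 Hz.
B–C: Beat frequency = 9/3 = 3 Hz.
C is below B, so f_C = 234.375 − 3 = 231.375 Hz.

231.375 Hz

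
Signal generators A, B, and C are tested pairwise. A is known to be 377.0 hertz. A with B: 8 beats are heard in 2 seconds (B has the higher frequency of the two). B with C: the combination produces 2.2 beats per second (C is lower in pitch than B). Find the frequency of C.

378.8 Hz

A–B: Beat frequency = 8/2 = 4 Hz.
B is above A, so f_B = 377.0 + 4 = 381 Hz.
C is below B, so f_C = 381 − 2.2 = 378.8 Hz.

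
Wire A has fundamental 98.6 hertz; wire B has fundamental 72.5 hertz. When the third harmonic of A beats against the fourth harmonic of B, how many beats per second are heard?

5.8 Hz

Third harmonic of the first: 3·98.6 = 295.8 Hz.
Fourth harmonic of the second: 4·72.5 = 290.0 Hz.
f_beat = |295.8 − 290.0| = 5.8 Hz.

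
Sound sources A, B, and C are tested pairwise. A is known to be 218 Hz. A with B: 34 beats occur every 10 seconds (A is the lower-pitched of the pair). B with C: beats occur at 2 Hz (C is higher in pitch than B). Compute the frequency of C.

A–B: Beat frequency = 34/10 = 3.4 Hz.
B is above A, so f_B = 218 + 3.4 = 221.4 Hz.
C is above B, so f_C = 221.4 + 2 = 223.4 Hz.

223.4 Hz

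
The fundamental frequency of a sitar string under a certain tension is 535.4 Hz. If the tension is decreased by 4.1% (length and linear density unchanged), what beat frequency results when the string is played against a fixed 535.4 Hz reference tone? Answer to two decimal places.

11.09 Hz

For a string, f ∝ √T, so the new frequency is 535.4·√0.959 = 524.3094 Hz.
f_beat = |524.3094 − 535.4| = 11.09 Hz.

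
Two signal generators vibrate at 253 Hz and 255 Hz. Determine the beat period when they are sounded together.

0.500 s

f_beat = |253 − 255| = 2 Hz.
Beat period T = 1 / f_beat = 1 / 2 s.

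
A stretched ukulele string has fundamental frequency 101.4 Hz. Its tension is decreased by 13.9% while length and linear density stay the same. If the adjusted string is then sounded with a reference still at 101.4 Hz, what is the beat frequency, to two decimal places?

For a string, f ∝ √T, so the new frequency is 101.4·√0.861 = 94.0891 Hz.
f_beat = |94.0891 − 101.4| = 7.31 Hz.

7.31 Hz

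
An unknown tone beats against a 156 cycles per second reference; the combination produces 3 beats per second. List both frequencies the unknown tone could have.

|f − 156| = 3, so f = 156 ± 3.

153 Hz or 159 Hz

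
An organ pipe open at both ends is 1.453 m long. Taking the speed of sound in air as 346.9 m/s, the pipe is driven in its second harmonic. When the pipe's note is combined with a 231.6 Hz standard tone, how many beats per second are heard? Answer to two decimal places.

Open pipe: f_n = n·v/(2L) = 2·346.9/(2·1.453) = 238.7474 Hz.
f_beat = |238.7474 − 231.6| = 7.15 Hz.

7.15 Hz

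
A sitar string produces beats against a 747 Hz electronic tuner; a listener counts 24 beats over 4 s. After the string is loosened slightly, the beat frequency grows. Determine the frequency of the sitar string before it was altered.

741 Hz

Beat frequency = 24/4 = 6 Hz.
|f − 747| = 6, so the sitar string was at either 741 Hz or 753 Hz.
Reducing tension lowers a string's frequency; the adjustment lowers the sitar string's frequency.
The beat rate rose, so the adjustment moved the sitar string further from 747 Hz — it was already below the reference.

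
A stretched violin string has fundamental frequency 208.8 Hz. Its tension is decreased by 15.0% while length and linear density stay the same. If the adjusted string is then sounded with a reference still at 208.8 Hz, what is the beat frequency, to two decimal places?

For a string, f ∝ √T, so the new frequency is 208.8·√0.850 = 192.5041 Hz.
f_beat = |192.5041 − 208.8| = 16.30 Hz.

16.30 Hz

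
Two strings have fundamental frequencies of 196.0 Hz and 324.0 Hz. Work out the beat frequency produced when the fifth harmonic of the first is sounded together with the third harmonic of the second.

8.0 Hz

Fifth harmonic of the first: 5·196.0 = 980.0 Hz.
Third harmonic of the second: 3·324.0 = 972.0 Hz.
f_beat = |980.0 − 972.0| = 8.0 Hz.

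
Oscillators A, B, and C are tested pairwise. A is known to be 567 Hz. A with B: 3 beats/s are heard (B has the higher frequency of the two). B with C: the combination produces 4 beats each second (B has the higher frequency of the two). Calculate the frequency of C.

B is above A, so f_B = 567 + 3 = 570 Hz.
C is below B, so f_C = 570 − 4 = 566 Hz.

566 Hz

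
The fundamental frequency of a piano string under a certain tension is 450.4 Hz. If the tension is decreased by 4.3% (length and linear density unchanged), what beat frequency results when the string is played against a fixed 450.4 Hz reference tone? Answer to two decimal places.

For a string, f ∝ √T, so the new frequency is 450.4·√0.957 = 440.6100 Hz.
f_beat = |440.6100 − 450.4| = 9.79 Hz.

9.79 Hz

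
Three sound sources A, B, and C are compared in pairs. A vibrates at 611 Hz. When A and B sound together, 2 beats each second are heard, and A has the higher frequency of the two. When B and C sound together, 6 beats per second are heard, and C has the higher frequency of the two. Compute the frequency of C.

B is below A, so f_B = 611 − 2 = 609 Hz.
C is above B, so f_C = 609 + 6 = 615 Hz.

615 Hz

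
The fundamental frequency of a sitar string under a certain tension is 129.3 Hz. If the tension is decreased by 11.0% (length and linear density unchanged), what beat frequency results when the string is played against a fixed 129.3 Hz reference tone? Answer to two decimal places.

For a string, f ∝ √T, so the new frequency is 129.3·√0.890 = 121.9814 Hz.
f_beat = |121.9814 − 129.3| = 7.32 Hz.

7.32 Hz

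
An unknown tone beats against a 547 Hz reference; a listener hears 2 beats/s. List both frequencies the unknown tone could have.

|f − 547| = 2, so f = 547 ± 2.

545 Hz or 549 Hz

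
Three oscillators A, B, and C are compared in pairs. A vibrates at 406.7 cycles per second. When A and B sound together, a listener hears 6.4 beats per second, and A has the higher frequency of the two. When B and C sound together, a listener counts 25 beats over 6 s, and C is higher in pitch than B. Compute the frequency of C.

404.4667 Hz

B is below A, so f_B = 406.7 − 6.4 = 400.3 Hz.
B–C: Beat frequency = 25/6 = 4.1667 Hz.
C is above B, so f_C = 400.3 + 4.1667 = 404.4667 Hz.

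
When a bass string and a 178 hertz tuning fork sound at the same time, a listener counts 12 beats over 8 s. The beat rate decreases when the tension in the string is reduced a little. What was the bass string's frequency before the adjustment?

Beat frequency = 12/8 = 1.5 Hz.
|f − 178| = 1.5, so the bass string was at either 176.5 Hz or 179.5 Hz.
Lower tension means lower frequency; the adjustment lowers the bass string's frequency.
The beat rate fell, so the adjustment moved the bass string toward 178 Hz — it must have started above the reference.

179.5 Hz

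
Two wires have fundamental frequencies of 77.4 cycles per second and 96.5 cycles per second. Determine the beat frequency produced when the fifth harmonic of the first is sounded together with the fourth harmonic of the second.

1.0 Hz

Fifth harmonic of the first: 5·77.4 = 387.0 Hz.
Fourth harmonic of the second: 4·96.5 = 386.0 Hz.
f_beat = |387.0 − 386.0| = 1.0 Hz.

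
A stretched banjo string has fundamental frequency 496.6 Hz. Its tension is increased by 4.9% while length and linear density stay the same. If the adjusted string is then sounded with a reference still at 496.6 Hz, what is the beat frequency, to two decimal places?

For a string, f ∝ √T, so the new frequency is 496.6·√1.049 = 508.6212 Hz.
f_beat = |508.6212 − 496.6| = 12.02 Hz.

12.02 Hz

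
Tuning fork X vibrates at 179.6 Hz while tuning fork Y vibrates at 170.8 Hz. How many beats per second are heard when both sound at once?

f_beat = |f₁ − f₂|.
|179.6 − 170.8| = 8.8 Hz.

8.8 Hz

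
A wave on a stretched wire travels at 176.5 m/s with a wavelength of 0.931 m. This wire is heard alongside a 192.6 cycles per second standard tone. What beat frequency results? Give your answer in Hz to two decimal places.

3.02 Hz

Source frequency f = v/λ = 176.5/0.931 = 189.5811 Hz.
f_beat = |189.5811 − 192.6| = 3.02 Hz.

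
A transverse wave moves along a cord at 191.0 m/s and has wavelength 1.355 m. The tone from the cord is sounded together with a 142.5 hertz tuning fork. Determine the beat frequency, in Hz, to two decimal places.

1.54 Hz

Source frequency f = v/λ = 191.0/1.355 = 140.9594 Hz.
f_beat = |140.9594 − 142.5| = 1.54 Hz.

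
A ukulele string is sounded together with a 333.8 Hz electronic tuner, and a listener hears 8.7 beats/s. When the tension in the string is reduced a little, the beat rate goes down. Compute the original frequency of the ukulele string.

342.5 Hz

|f − 333.8| = 8.7, so the ukulele string was at either 325.1 Hz or 342.5 Hz.
Lower tension means lower frequency; the adjustment lowers the ukulele string's frequency.
The beat rate fell, so the adjustment moved the ukulele string toward 333.8 Hz — it must have started above the reference.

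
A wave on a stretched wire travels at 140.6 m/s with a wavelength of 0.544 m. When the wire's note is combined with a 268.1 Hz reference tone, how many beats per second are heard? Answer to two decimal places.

Source frequency f = v/λ = 140.6/0.544 = 258.4559 Hz.
f_beat = |258.4559 − 268.1| = 9.64 Hz.

9.64 Hz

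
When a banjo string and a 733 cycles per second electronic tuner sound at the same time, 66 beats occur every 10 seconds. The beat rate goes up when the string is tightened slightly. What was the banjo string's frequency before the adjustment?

739.6 Hz

Beat frequency = 66/10 = 6.6 Hz.
|f − 733| = 6.6, so the banjo string was at either 726.4 Hz or 739.6 Hz.
Increasing tension raises a string's frequency; the adjustment raises the banjo string's frequency.
The beat rate rose, so the adjustment moved the banjo string further from 733 Hz — it was already above the reference.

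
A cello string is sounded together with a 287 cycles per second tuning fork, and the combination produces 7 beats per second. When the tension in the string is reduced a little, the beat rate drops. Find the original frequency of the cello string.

294 Hz

|f − 287| = 7, so the cello string was at either 280 Hz or 294 Hz.
Lower tension means lower frequency; the adjustment lowers the cello string's frequency.
The beat rate fell, so the adjustment moved the cello string toward 287 Hz — it must have started above the reference.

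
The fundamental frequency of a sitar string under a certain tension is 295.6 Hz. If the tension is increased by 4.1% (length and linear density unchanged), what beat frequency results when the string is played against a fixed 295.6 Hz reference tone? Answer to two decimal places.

For a string, f ∝ √T, so the new frequency is 295.6·√1.041 = 301.5989 Hz.
f_beat = |301.5989 − 295.6| = 6.00 Hz.

6.00 Hz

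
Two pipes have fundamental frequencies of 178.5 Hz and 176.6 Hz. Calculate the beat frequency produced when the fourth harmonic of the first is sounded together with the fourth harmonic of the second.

7.6 Hz

Fourth harmonic of the first: 4·178.5 = 714.0 Hz.
Fourth harmonic of the second: 4·176.6 = 706.4 Hz.
f_beat = |714.0 − 706.4| = 7.6 Hz.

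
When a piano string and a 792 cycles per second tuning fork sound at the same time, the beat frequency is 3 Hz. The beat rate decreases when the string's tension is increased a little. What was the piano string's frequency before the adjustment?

|f − 792| = 3, so the piano string was at either 789 Hz or 795 Hz.
Higher tension means higher frequency; the adjustment raises the piano string's frequency.
The beat rate fell, so the adjustment moved the piano string toward 792 Hz — it must have started below the reference.

789 Hz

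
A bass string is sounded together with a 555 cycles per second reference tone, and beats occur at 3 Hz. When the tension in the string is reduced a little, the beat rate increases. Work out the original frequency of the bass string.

552 Hz

|f − 555| = 3, so the bass string was at either 552 Hz or 558 Hz.
Lower tension means lower frequency; the adjustment lowers the bass string's frequency.
The beat rate rose, so the adjustment moved the bass string further from 555 Hz — it was already below the reference.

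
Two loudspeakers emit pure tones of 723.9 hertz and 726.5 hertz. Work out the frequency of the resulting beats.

Beats arise from superposition of two nearby frequencies; the beat rate is |f₁ − f₂|.
|723.9 − 726.5| = 2.6 Hz.

2.6 Hz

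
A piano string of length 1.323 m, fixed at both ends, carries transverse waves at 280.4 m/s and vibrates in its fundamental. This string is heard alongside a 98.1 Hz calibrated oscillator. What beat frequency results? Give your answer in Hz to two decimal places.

7.87 Hz

For a string fixed at both ends, f_n = n·v/(2L) = 1·280.4/(2·1.323) = 105.9713 Hz.
f_beat = |105.9713 − 98.1| = 7.87 Hz.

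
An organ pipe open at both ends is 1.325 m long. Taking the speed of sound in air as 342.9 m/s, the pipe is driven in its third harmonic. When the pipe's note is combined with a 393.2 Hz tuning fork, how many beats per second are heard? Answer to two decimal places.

Open pipe: f_n = n·v/(2L) = 3·342.9/(2·1.325) = 388.1887 Hz.
f_beat = |388.1887 − 393.2| = 5.01 Hz.

5.01 Hz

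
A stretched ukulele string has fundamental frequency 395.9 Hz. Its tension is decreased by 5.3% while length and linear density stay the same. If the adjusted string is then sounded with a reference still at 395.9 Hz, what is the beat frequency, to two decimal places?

For a string, f ∝ √T, so the new frequency is 395.9·√0.947 = 385.2658 Hz.
f_beat = |385.2658 − 395.9| = 10.63 Hz.

10.63 Hz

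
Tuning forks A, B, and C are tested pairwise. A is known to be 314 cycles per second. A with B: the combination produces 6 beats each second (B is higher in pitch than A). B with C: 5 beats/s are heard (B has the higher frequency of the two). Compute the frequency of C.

315 Hz

B is above A, so f_B = 314 + 6 = 320 Hz.
C is below B, so f_C = 320 − 5 = 315 Hz.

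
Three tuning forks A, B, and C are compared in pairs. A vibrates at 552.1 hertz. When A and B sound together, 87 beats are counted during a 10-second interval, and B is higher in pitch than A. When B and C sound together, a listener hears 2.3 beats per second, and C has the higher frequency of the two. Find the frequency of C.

A–B: Beat frequency = 87/10 = 8.7 Hz.
B is above A, so f_B = 552.1 + 8.7 = 560.8 Hz.
C is above B, so f_C = 560.8 + 2.3 = 563.1 Hz.

563.1 Hz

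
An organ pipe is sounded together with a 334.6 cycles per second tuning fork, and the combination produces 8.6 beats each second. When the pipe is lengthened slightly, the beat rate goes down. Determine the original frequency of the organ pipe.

|f − 334.6| = 8.6, so the organ pipe was at either 326 Hz or 343.2 Hz.
A longer pipe has a lower fundamental; the adjustment lowers the organ pipe's frequency.
The beat rate fell, so the adjustment moved the organ pipe toward 334.6 Hz — it must have started above the reference.

343.2 Hz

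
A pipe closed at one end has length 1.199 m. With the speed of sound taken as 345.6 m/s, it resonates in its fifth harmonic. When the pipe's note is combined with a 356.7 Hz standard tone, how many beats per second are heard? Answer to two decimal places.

Closed pipe (odd harmonics): f_n = n·v/(4L) = 5·345.6/(4·1.199) = 360.3003 Hz.
f_beat = |360.3003 − 356.7| = 3.60 Hz.

3.60 Hz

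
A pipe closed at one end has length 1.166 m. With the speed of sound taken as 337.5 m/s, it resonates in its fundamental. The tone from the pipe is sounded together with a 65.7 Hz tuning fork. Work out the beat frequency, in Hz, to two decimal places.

6.66 Hz

Closed pipe (odd harmonics): f_n = n·v/(4L) = 1·337.5/(4·1.166) = 72.3628 Hz.
f_beat = |72.3628 − 65.7| = 6.66 Hz.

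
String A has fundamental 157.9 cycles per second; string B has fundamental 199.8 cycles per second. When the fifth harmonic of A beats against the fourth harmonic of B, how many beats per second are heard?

9.7 Hz

Fifth harmonic of the first: 5·157.9 = 789.5 Hz.
Fourth harmonic of the second: 4·199.8 = 799.2 Hz.
f_beat = |789.5 − 799.2| = 9.7 Hz.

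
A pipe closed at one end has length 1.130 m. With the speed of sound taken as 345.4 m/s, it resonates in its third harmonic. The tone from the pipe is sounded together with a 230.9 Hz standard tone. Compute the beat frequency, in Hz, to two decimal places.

Closed pipe (odd harmonics): f_n = n·v/(4L) = 3·345.4/(4·1.130) = 229.2478 Hz.
f_beat = |229.2478 − 230.9| = 1.65 Hz.

1.65 Hz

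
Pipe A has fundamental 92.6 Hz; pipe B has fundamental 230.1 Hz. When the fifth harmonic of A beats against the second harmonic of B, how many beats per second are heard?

2.8 Hz

Fifth harmonic of the first: 5·92.6 = 463.0 Hz.
Second harmonic of the second: 2·230.1 = 460.2 Hz.
f_beat = |463.0 − 460.2| = 2.8 Hz.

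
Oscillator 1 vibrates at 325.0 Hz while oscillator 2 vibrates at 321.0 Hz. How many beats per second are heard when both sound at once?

The beat frequency equals the magnitude of the frequency difference.
|325.0 − 321.0| = 4 Hz.

4 Hz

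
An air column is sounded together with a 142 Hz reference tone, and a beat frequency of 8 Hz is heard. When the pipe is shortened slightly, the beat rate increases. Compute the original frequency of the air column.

|f − 142| = 8, so the air column was at either 134 Hz or 150 Hz.
A shorter pipe has a higher fundamental; the adjustment raises the air column's frequency.
The beat rate rose, so the adjustment moved the air column further from 142 Hz — it was already above the reference.

150 Hz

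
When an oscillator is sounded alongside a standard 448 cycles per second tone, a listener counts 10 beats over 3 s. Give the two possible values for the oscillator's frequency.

Beat frequency = 10/3 = 3.3333 Hz.
|f − 448| = 3.3333, so f = 448 ± 3.3333.

444.6667 Hz or 451.3333 Hz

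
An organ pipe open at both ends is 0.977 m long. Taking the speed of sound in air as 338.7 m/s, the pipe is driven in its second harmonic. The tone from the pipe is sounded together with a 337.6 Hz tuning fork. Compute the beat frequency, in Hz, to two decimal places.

Open pipe: f_n = n·v/(2L) = 2·338.7/(2·0.977) = 346.6735 Hz.
f_beat = |346.6735 − 337.6| = 9.07 Hz.

9.07 Hz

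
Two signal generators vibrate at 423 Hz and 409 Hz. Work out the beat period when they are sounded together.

f_beat = |423 − 409| = 14 Hz.
Beat period T = 1 / f_beat = 1 / 14 s.

0.071 s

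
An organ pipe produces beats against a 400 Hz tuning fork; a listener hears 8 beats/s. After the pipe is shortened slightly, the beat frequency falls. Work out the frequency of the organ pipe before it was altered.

|f − 400| = 8, so the organ pipe was at either 392 Hz or 408 Hz.
A shorter pipe has a higher fundamental; the adjustment raises the organ pipe's frequency.
The beat rate fell, so the adjustment moved the organ pipe toward 400 Hz — it must have started below the reference.

392 Hz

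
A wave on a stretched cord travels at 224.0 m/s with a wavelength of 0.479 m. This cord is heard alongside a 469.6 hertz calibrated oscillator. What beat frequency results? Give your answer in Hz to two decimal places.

1.96 Hz

Source frequency f = v/λ = 224.0/0.479 = 467.6409 Hz.
f_beat = |467.6409 − 469.6| = 1.96 Hz.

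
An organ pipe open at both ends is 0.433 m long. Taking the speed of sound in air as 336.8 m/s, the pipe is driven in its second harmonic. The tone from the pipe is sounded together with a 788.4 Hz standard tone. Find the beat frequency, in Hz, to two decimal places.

Open pipe: f_n = n·v/(2L) = 2·336.8/(2·0.433) = 777.8291 Hz.
f_beat = |777.8291 − 788.4| = 10.57 Hz.

10.57 Hz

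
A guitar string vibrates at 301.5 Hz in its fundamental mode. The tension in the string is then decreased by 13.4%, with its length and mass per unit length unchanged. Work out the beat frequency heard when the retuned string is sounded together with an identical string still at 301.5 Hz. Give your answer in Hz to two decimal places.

For a string, f ∝ √T, so the new frequency is 301.5·√0.866 = 280.5732 Hz.
f_beat = |280.5732 − 301.5| = 20.93 Hz.

20.93 Hz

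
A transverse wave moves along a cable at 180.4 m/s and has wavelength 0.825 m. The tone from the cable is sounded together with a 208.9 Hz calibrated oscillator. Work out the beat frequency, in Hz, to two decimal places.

Source frequency f = v/λ = 180.4/0.825 = 218.6667 Hz.
f_beat = |218.6667 − 208.9| = 9.77 Hz.

9.77 Hz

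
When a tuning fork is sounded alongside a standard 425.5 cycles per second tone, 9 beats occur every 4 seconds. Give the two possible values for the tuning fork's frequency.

423.25 Hz or 427.75 Hz

Beat frequency = 9/4 = 2.25 Hz.
|f − 425.5| = 2.25, so f = 425.5 ± 2.25.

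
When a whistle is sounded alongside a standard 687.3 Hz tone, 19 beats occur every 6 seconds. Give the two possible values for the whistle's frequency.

Beat frequency = 19/6 = 3.1667 Hz.
|f − 687.3| = 3.1667, so f = 687.3 ± 3.1667.

684.1333 Hz or 690.4667 Hz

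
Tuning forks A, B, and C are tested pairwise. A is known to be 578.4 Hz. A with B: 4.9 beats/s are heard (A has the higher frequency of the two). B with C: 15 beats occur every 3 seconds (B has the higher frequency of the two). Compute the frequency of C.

568.5 Hz

B is below A, so f_B = 578.4 − 4.9 = 573.5 Hz.
B–C: Beat frequency = 15/3 = 5 Hz.
C is below B, so f_C = 573.5 − 5 = 568.5 Hz.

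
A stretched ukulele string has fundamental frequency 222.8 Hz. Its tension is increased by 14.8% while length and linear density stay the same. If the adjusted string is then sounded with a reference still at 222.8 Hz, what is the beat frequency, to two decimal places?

For a string, f ∝ √T, so the new frequency is 222.8·√1.148 = 238.7185 Hz.
f_beat = |238.7185 − 222.8| = 15.92 Hz.

15.92 Hz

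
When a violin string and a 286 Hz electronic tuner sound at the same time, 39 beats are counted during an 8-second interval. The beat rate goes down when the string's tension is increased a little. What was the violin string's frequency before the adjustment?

281.125 Hz

Beat frequency = 39/8 = 4.875 Hz.
|f − 286| = 4.875, so the violin string was at either 281.125 Hz or 290.875 Hz.
Higher tension means higher frequency; the adjustment raises the violin string's frequency.
The beat rate fell, so the adjustment moved the violin string toward 286 Hz — it must have started below the reference.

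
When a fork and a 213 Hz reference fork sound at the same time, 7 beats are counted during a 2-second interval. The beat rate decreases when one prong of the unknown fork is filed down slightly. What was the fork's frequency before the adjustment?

209.5 Hz

Beat frequency = 7/2 = 3.5 Hz.
|f − 213| = 3.5, so the fork was at either 209.5 Hz or 216.5 Hz.
Filing a prong removes mass and raises the fork's frequency; the adjustment raises the fork's frequency.
The beat rate fell, so the adjustment moved the fork toward 213 Hz — it must have started below the reference.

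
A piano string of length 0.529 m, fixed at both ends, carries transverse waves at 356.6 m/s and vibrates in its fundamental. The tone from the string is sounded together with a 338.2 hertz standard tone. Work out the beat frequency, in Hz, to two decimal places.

For a string fixed at both ends, f_n = n·v/(2L) = 1·356.6/(2·0.529) = 337.0510 Hz.
f_beat = |337.0510 − 338.2| = 1.15 Hz.

1.15 Hz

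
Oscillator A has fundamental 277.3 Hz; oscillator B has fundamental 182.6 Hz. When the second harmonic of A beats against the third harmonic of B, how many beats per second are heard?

Second harmonic of the first: 2·277.3 = 554.6 Hz.
Third harmonic of the second: 3·182.6 = 547.8 Hz.
f_beat = |554.6 − 547.8| = 6.8 Hz.

6.8 Hz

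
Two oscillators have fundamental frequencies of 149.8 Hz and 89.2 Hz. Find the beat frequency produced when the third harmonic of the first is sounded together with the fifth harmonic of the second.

3.4 Hz

Third harmonic of the first: 3·149.8 = 449.4 Hz.
Fifth harmonic of the second: 5·89.2 = 446.0 Hz.
f_beat = |449.4 − 446.0| = 3.4 Hz.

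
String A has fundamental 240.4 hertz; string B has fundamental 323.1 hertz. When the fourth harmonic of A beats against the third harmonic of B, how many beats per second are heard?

7.7 Hz

Fourth harmonic of the first: 4·240.4 = 961.6 Hz.
Third harmonic of the second: 3·323.1 = 969.3 Hz.
f_beat = |961.6 − 969.3| = 7.7 Hz.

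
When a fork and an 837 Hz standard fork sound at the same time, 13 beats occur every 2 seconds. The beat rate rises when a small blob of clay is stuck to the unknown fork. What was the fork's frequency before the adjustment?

Beat frequency = 13/2 = 6.5 Hz.
|f − 837| = 6.5, so the fork was at either 830.5 Hz or 843.5 Hz.
Adding mass to a fork lowers its frequency; the adjustment lowers the fork's frequency.
The beat rate rose, so the adjustment moved the fork further from 837 Hz — it was already below the reference.

830.5 Hz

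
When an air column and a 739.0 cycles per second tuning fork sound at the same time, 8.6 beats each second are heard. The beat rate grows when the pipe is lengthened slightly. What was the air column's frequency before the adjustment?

730.4 Hz

|f − 739.0| = 8.6, so the air column was at either 730.4 Hz or 747.6 Hz.
A longer pipe has a lower fundamental; the adjustment lowers the air column's frequency.
The beat rate rose, so the adjustment moved the air column further from 739.0 Hz — it was already below the reference.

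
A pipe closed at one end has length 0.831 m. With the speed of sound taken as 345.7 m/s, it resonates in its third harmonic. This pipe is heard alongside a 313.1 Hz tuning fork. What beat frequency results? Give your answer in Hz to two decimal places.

1.10 Hz

Closed pipe (odd harmonics): f_n = n·v/(4L) = 3·345.7/(4·0.831) = 312.0036 Hz.
f_beat = |312.0036 − 313.1| = 1.10 Hz.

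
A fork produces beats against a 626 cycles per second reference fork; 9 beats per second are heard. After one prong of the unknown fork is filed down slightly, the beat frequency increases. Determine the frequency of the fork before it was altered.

|f − 626| = 9, so the fork was at either 617 Hz or 635 Hz.
Filing a prong removes mass and raises the fork's frequency; the adjustment raises the fork's frequency.
The beat rate rose, so the adjustment moved the fork further from 626 Hz — it was already above the reference.

635 Hz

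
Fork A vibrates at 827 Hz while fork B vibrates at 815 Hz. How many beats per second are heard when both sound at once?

The beat frequency equals the magnitude of the frequency difference.
|827 − 815| = 12 Hz.

12 Hz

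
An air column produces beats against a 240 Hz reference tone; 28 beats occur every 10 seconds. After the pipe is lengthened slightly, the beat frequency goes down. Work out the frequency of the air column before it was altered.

Beat frequency = 28/10 = 2.8 Hz.
|f − 240| = 2.8, so the air column was at either 237.2 Hz or 242.8 Hz.
A longer pipe has a lower fundamental; the adjustment lowers the air column's frequency.
The beat rate fell, so the adjustment moved the air column toward 240 Hz — it must have started above the reference.

242.8 Hz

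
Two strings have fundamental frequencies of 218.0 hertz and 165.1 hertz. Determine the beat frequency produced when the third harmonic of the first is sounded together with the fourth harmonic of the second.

Third harmonic of the first: 3·218.0 = 654.0 Hz.
Fourth harmonic of the second: 4·165.1 = 660.4 Hz.
f_beat = |654.0 − 660.4| = 6.4 Hz.

6.4 Hz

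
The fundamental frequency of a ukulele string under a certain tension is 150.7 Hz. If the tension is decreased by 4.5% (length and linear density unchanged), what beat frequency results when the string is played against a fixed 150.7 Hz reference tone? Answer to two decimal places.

3.43 Hz

For a string, f ∝ √T, so the new frequency is 150.7·√0.955 = 147.2702 Hz.
f_beat = |147.2702 − 150.7| = 3.43 Hz.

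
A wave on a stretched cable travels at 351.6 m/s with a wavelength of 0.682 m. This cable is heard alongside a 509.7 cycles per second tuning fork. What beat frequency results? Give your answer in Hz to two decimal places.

5.84 Hz

Source frequency f = v/λ = 351.6/0.682 = 515.5425 Hz.
f_beat = |515.5425 − 509.7| = 5.84 Hz.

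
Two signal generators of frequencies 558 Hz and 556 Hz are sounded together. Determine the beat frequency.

2 Hz

Beats arise from superposition of two nearby frequencies; the beat rate is |f₁ − f₂|.
|558 − 556| = 2 Hz.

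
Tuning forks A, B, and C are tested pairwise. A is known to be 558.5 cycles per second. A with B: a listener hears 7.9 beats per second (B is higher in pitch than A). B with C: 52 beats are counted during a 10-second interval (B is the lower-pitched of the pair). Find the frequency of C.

571.6 Hz

B is above A, so f_B = 558.5 + 7.9 = 566.4 Hz.
B–C: Beat frequency = 52/10 = 5.2 Hz.
C is above B, so f_C = 566.4 + 5.2 = 571.6 Hz.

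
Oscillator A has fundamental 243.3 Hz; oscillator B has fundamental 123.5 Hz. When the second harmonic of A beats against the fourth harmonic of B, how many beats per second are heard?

Second harmonic of the first: 2·243.3 = 486.6 Hz.
Fourth harmonic of the second: 4·123.5 = 494.0 Hz.
f_beat = |486.6 − 494.0| = 7.4 Hz.

7.4 Hz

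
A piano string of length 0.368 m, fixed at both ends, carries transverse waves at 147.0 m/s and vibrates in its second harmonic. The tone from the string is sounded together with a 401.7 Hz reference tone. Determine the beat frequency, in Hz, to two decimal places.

2.24 Hz

For a string fixed at both ends, f_n = n·v/(2L) = 2·147.0/(2·0.368) = 399.4565 Hz.
f_beat = |399.4565 − 401.7| = 2.24 Hz.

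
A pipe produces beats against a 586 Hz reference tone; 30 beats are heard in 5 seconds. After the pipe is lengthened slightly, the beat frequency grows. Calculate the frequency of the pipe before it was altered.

Beat frequency = 30/5 = 6 Hz.
|f − 586| = 6, so the pipe was at either 580 Hz or 592 Hz.
A longer pipe has a lower fundamental; the adjustment lowers the pipe's frequency.
The beat rate rose, so the adjustment moved the pipe further from 586 Hz — it was already below the reference.

580 Hz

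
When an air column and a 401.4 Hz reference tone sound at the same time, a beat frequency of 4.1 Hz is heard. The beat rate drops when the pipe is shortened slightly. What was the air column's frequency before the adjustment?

|f − 401.4| = 4.1, so the air column was at either 397.3 Hz or 405.5 Hz.
A shorter pipe has a higher fundamental; the adjustment raises the air column's frequency.
The beat rate fell, so the adjustment moved the air column toward 401.4 Hz — it must have started below the reference.

397.3 Hz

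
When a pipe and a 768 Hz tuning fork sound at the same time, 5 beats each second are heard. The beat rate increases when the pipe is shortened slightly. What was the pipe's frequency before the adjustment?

773 Hz

|f − 768| = 5, so the pipe was at either 763 Hz or 773 Hz.
A shorter pipe has a higher fundamental; the adjustment raises the pipe's frequency.
The beat rate rose, so the adjustment moved the pipe further from 768 Hz — it was already above the reference.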